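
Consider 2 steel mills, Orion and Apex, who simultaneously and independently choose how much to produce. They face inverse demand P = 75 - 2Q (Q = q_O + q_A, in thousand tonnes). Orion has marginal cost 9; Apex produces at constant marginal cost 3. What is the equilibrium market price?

29

Orion's profit: π_O = (75 - 2Q)q_O - (9q_O). Setting ∂π_O/∂q_O = 0: 66 - 4q_O - 2(q_A) = 0.
Apex's first-order condition: 72 - 4q_A - 2(q_O) = 0.
Rearranging gives the reaction functions q_O = (66 - 2q_A)/4 and q_A = (72 - 2q_O)/4.
Substituting one into the other gives q_O = 10 and q_A = 13.
Total output Q = 23, so price P = 75 - 2·23 = 29.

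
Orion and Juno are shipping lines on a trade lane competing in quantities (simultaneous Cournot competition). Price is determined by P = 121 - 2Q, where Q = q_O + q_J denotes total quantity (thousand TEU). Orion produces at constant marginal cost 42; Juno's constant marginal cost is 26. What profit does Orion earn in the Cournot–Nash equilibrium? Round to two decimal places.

220.50

Orion's profit: π_O = (121 - 2Q)q_O - (42q_O). Setting ∂π_O/∂q_O = 0: 79 - 4q_O - 2(q_J) = 0.
Juno's profit: π_J = (121 - 2Q)q_J - (26q_J). Setting ∂π_J/∂q_J = 0: 95 - 4q_J - 2(q_O) = 0.
Rearranging gives the reaction functions q_O = (79 - 2q_J)/4 and q_J = (95 - 2q_O)/4.
Solving the pair: q_O = 21/2, q_J = 37/2.
Price P = 121 - 2·29 = 63.
Orion's profit: (63 - 42)·(21/2) = 441/2.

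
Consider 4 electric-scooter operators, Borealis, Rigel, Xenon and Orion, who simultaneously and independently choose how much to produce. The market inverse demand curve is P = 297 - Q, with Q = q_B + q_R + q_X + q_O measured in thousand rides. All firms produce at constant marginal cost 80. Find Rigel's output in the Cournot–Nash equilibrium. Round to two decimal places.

Each firm earns π_i = (297 - Q)q_i - 80q_i.
Setting ∂π_i/∂q_i = 0 with rivals' quantities fixed: 217 - 2q_i - Σ_{j≠i} q_j = 0.
By symmetry each firm produces the same amount; substituting Σ_{j≠i} q_j = 3q_i yields q_i = 217/5.

43.40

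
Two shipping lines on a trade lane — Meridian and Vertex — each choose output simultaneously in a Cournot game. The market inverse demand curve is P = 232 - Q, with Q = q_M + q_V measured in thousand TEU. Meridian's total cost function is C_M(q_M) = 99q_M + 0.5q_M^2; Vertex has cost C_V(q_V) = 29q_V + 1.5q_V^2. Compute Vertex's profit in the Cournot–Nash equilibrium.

2890

Meridian's profit: π_M = (232 - Q)q_M - (99q_M + (1/2)q_M²). Setting ∂π_M/∂q_M = 0: 133 - 3q_M - (q_V) = 0.
Vertex's profit: π_V = (232 - Q)q_V - (29q_V + (3/2)q_V²). Setting ∂π_V/∂q_V = 0: 203 - 5q_V - (q_M) = 0.
Rearranging gives the reaction functions q_M = (133 - q_V)/3 and q_V = (203 - q_M)/5.
Solving the pair: q_M = 33, q_V = 34.
Price P = 232 - 67 = 165.
Vertex's profit: 165·34 - 29·34 - (3/2)·34² = 2890.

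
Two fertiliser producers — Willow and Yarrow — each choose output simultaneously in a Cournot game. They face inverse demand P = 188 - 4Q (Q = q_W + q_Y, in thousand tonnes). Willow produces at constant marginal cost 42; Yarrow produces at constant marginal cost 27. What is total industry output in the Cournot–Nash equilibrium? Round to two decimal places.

Willow's profit: π_W = (188 - 4Q)q_W - (42q_W). Setting ∂π_W/∂q_W = 0: 146 - 8q_W - 4(q_Y) = 0.
Yarrow's first-order condition: 161 - 8q_Y - 4(q_W) = 0.
Best responses: q_W = (146 - 4q_Y)/8, q_Y = (161 - 4q_W)/8.
Solving the pair: q_W = 131/12, q_Y = 44/3.
Total output Q = 131/12 + 44/3 = 307/12.

25.58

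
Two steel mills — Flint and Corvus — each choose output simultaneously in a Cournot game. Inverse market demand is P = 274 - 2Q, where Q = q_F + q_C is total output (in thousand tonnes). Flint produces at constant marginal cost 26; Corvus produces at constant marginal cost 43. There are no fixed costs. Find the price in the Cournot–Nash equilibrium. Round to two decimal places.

Flint's profit: π_F = (274 - 2Q)q_F - (26q_F). Setting ∂π_F/∂q_F = 0: 248 - 4q_F - 2(q_C) = 0.
Corvus's first-order condition: 231 - 4q_C - 2(q_F) = 0.
Rearranging gives the reaction functions q_F = (248 - 2q_C)/4 and q_C = (231 - 2q_F)/4.
Substituting one into the other gives q_F = 265/6 and q_C = 107/3.
Total output Q = 479/6, so price P = 274 - 2·(479/6) = 343/3.

114.33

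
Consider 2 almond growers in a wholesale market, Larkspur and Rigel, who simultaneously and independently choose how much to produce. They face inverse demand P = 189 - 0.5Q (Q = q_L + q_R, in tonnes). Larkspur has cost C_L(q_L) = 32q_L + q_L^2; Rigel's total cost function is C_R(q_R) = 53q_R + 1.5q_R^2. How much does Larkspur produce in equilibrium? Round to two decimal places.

47.66

Larkspur's profit: π_L = (189 - 0.5Q)q_L - (32q_L + q_L²). Setting ∂π_L/∂q_L = 0: 157 - 3q_L - (1/2)(q_R) = 0.
Rigel's profit: π_R = (189 - 0.5Q)q_R - (53q_R + (3/2)q_R²). Setting ∂π_R/∂q_R = 0: 136 - 4q_R - (1/2)(q_L) = 0.
Rearranging gives the reaction functions q_L = (157 - (1/2)q_R)/3 and q_R = (136 - (1/2)q_L)/4.
Solving the pair: q_L = 47.6596, q_R = 1318/47.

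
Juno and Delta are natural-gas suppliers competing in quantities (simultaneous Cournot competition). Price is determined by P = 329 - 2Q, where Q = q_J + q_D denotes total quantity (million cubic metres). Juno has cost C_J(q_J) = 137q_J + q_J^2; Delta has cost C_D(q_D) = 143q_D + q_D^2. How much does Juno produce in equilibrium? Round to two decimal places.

24.38

Juno's profit: π_J = (329 - 2Q)q_J - (137q_J + q_J²). Setting ∂π_J/∂q_J = 0: 192 - 6q_J - 2(q_D) = 0.
Delta's first-order condition: 186 - 6q_D - 2(q_J) = 0.
Best responses: q_J = (192 - 2q_D)/6, q_D = (186 - 2q_J)/6.
Substituting one into the other gives q_J = 195/8 and q_D = 183/8.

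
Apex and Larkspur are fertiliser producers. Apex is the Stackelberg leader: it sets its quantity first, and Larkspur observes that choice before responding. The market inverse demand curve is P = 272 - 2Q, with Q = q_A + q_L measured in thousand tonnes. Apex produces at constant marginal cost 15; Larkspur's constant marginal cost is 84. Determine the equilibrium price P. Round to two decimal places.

96.50

Solve by backward induction. Given q_A, the follower Larkspur maximises π_L = (272 - 2q_A - 2q_L)q_L - 84q_L.
Setting the follower's marginal profit to zero, 188 - 2q_A - 4q_L = 0, i.e. q_L = (188 - 2q_A)/4.
The leader anticipates this reaction. Substituting into P = 272 - 2Q gives P = 178 - q_A, so π_A = (178 - q_A)q_A - 15q_A.
Maximising: ∂π_A/∂q_A = 163 - 2q_A = 0, giving q_A = 163/2.
Then q_L = (188 - 2·(163/2))/4 = 25/4.
Total output Q = 351/4, so price P = 272 - 2·(351/4) = 193/2.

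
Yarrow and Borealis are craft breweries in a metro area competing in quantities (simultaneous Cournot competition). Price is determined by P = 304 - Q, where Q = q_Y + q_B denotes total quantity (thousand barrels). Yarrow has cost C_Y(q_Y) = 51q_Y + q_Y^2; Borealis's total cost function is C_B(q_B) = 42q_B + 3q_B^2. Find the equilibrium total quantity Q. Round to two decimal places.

Yarrow's profit: π_Y = (304 - Q)q_Y - (51q_Y + q_Y²). Setting ∂π_Y/∂q_Y = 0: 253 - 4q_Y - (q_B) = 0.
Borealis's profit: π_B = (304 - Q)q_B - (42q_B + 3q_B²). Setting ∂π_B/∂q_B = 0: 262 - 8q_B - (q_Y) = 0.
Rearranging gives the reaction functions q_Y = (253 - q_B)/4 and q_B = (262 - q_Y)/8.
Substituting one into the other gives q_Y = 1762/31 and q_B = 795/31.
Total output Q = 1762/31 + 795/31 = 82.4839.

82.48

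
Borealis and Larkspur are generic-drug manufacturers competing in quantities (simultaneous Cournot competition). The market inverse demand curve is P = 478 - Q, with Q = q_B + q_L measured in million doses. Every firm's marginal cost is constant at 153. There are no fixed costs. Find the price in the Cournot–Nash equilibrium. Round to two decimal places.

261.33

Each firm earns π_i = (478 - Q)q_i - 153q_i.
First-order condition (treating rivals' output as given): 325 - 2q_i - q_j = 0.
By symmetry each firm produces the same amount; substituting q_j = q_i yields q_i = 325/3.
Total output Q = 650/3, so price P = 478 - 650/3 = 784/3.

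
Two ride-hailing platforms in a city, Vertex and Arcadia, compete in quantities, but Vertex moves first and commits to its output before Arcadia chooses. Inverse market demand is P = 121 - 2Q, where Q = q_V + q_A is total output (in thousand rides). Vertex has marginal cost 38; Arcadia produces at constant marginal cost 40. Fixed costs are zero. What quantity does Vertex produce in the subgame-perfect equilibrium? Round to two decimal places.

21.25

The follower Arcadia best-responds to any q_V: π_A = (121 - 2Q)q_A - 40q_A.
Setting the follower's marginal profit to zero, 81 - 2q_V - 4q_A = 0, i.e. q_A = (81 - 2q_V)/4.
The leader anticipates this reaction. Substituting into P = 121 - 2Q gives P = 161/2 - q_V, so π_V = (161/2 - q_V)q_V - 38q_V.
The leader's first-order condition 85/2 - 2q_V = 0 yields q_V = 85/4.
Then q_A = (81 - 2·(85/4))/4 = 77/8.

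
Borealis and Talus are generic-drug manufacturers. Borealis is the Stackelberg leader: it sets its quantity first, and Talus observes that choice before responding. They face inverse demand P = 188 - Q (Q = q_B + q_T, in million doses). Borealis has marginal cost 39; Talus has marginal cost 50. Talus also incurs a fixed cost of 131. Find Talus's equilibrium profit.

710

The follower Talus best-responds to any q_B: π_T = (188 - Q)q_T - 50q_T.
Follower FOC: 138 - q_B - 2q_T = 0, so q_T(q_B) = (138 - q_B)/2.
The leader anticipates this reaction. Substituting into P = 188 - Q gives P = 119 - (1/2)q_B, so π_B = (119 - (1/2)q_B)q_B - 39q_B.
The leader's first-order condition 80 - q_B = 0 yields q_B = 80.
Then q_T = (138 - 80)/2 = 29.
Price P = 188 - 109 = 79.
Talus's profit: (79 - 50)·29 - 131 = 710.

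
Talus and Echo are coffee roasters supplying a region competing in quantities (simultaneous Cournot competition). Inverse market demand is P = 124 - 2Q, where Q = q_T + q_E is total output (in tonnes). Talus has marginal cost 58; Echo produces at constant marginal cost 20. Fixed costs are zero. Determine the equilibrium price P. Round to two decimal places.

Talus's profit: π_T = (124 - 2Q)q_T - (58q_T). Setting ∂π_T/∂q_T = 0: 66 - 4q_T - 2(q_E) = 0.
Echo's first-order condition: 104 - 4q_E - 2(q_T) = 0.
Rearranging gives the reaction functions q_T = (66 - 2q_E)/4 and q_E = (104 - 2q_T)/4.
Substituting one into the other gives q_T = 14/3 and q_E = 71/3.
Total output Q = 85/3, so price P = 124 - 2·(85/3) = 202/3.

67.33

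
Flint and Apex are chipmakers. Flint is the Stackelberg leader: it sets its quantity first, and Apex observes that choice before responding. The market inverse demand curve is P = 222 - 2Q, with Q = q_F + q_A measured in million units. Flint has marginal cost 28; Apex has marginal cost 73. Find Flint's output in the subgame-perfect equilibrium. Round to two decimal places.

Solve by backward induction. Given q_F, the follower Apex maximises π_A = (222 - 2q_F - 2q_A)q_A - 73q_A.
Setting the follower's marginal profit to zero, 149 - 2q_F - 4q_A = 0, i.e. q_A = (149 - 2q_F)/4.
Flint substitutes q_A(q_F) into its own profit: π_F = q_F(222 - 2q_F - (149 - 2q_F)/2) - 28q_F = (295/2 - q_F)q_F - 28q_F.
Maximising: ∂π_F/∂q_F = 239/2 - 2q_F = 0, giving q_F = 239/4.
Then q_A = (149 - 2·(239/4))/4 = 59/8.

59.75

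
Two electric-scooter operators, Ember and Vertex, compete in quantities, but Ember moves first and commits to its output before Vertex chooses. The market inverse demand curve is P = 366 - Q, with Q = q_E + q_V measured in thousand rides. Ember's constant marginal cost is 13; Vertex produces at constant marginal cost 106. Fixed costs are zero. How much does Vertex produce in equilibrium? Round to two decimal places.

The follower Vertex best-responds to any q_E: π_V = (366 - Q)q_V - 106q_V.
Follower FOC: 260 - q_E - 2q_V = 0, so q_V(q_E) = (260 - q_E)/2.
The leader anticipates this reaction. Substituting into P = 366 - Q gives P = 236 - (1/2)q_E, so π_E = (236 - (1/2)q_E)q_E - 13q_E.
Maximising: ∂π_E/∂q_E = 223 - q_E = 0, giving q_E = 223.
Then q_V = (260 - 223)/2 = 37/2.

18.50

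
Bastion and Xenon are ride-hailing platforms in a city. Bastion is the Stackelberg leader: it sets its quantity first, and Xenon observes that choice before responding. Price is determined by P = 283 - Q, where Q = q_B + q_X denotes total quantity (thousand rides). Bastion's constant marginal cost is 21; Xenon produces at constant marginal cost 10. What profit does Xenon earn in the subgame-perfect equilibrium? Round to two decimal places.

5439.06

The follower Xenon best-responds to any q_B: π_X = (283 - Q)q_X - 10q_X.
Follower FOC: 273 - q_B - 2q_X = 0, so q_X(q_B) = (273 - q_B)/2.
Bastion substitutes q_X(q_B) into its own profit: π_B = q_B(283 - q_B - (273 - q_B)/2) - 21q_B = (293/2 - (1/2)q_B)q_B - 21q_B.
The leader's first-order condition 251/2 - q_B = 0 yields q_B = 251/2.
Then q_X = (273 - 251/2)/2 = 295/4.
Price P = 283 - 797/4 = 335/4.
Xenon's profit: (335/4 - 10)·(295/4) = 5439.0625.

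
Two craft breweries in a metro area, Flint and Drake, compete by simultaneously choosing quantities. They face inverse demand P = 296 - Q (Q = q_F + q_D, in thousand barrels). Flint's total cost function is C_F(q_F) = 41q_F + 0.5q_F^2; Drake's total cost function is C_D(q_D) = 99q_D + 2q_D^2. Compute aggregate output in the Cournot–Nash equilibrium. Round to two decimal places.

98.18

Flint's profit: π_F = (296 - Q)q_F - (41q_F + (1/2)q_F²). Setting ∂π_F/∂q_F = 0: 255 - 3q_F - (q_D) = 0.
Drake's profit: π_D = (296 - Q)q_D - (99q_D + 2q_D²). Setting ∂π_D/∂q_D = 0: 197 - 6q_D - (q_F) = 0.
Best responses: q_F = (255 - q_D)/3, q_D = (197 - q_F)/6.
Substituting one into the other gives q_F = 1333/17 and q_D = 336/17.
Total output Q = 1333/17 + 336/17 = 1669/17.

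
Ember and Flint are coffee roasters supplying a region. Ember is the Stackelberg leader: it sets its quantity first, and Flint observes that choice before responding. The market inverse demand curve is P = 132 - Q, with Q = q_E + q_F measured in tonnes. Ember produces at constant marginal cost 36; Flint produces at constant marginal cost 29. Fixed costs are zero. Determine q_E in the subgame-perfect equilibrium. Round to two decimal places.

Solve by backward induction. Given q_E, the follower Flint maximises π_F = (132 - q_E - q_F)q_F - 29q_F.
Setting the follower's marginal profit to zero, 103 - q_E - 2q_F = 0, i.e. q_F = (103 - q_E)/2.
Ember substitutes q_F(q_E) into its own profit: π_E = q_E(132 - q_E - (103 - q_E)/2) - 36q_E = (161/2 - (1/2)q_E)q_E - 36q_E.
Leader FOC: 89/2 - q_E = 0, so q_E = 89/2.
Then q_F = (103 - 89/2)/2 = 117/4.

44.50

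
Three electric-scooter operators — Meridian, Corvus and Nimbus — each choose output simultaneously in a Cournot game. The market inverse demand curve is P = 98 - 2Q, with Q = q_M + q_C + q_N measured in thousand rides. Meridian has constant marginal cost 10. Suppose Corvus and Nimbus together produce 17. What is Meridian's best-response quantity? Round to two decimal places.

13.50

With rivals' combined output fixed at 17, Meridian's profit is π_M = (98 - 2·17 - 2q_M)q_M - (10q_M) = (64 - 2q_M)q_M - (10q_M).
∂π_M/∂q_M = 54 - 4q_M = 0, so q_M = 27/2.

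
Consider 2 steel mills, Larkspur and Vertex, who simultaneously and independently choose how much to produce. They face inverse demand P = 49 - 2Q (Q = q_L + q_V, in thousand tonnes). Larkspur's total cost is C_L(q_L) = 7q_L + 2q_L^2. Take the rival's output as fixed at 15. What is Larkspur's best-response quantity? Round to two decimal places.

1.50

With the rival's output fixed at 15, Larkspur's profit is π_L = (49 - 2·15 - 2q_L)q_L - (7q_L + 2q_L²) = (19 - 2q_L)q_L - (7q_L + 2q_L²).
∂π_L/∂q_L = 12 - 8q_L = 0, so q_L = 3/2.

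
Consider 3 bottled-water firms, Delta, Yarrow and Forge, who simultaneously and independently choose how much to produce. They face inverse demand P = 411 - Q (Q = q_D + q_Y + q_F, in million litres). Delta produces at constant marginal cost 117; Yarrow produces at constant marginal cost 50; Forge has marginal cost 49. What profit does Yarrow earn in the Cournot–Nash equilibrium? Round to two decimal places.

Delta's profit: π_D = (411 - Q)q_D - (117q_D). Setting ∂π_D/∂q_D = 0: 294 - 2q_D - (q_Y + q_F) = 0.
Yarrow's first-order condition: 361 - 2q_Y - (q_D + q_F) = 0.
Forge's profit: π_F = (411 - Q)q_F - (49q_F). Setting ∂π_F/∂q_F = 0: 362 - 2q_F - (q_D + q_Y) = 0.
Adding the 3 first-order conditions: 1017 − 4Q = 0, so Q = 1017/4.
Back-substituting: q_D = (294 − 1017/4) = 159/4, q_Y = (361 − 1017/4) = 427/4, q_F = (362 − 1017/4) = 431/4.
Price P = 411 - 1017/4 = 627/4.
Yarrow's profit: (627/4 - 50)·(427/4) = 11395.5625.

11395.56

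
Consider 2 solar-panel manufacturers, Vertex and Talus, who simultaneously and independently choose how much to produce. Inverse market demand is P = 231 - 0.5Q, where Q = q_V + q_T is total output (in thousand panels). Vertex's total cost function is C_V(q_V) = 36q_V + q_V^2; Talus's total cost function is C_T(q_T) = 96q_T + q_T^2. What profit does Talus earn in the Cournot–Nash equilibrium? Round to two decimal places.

Vertex's profit: π_V = (231 - 0.5Q)q_V - (36q_V + q_V²). Setting ∂π_V/∂q_V = 0: 195 - 3q_V - (1/2)(q_T) = 0.
Talus's first-order condition: 135 - 3q_T - (1/2)(q_V) = 0.
Rearranging gives the reaction functions q_V = (195 - (1/2)q_T)/3 and q_T = (135 - (1/2)q_V)/3.
Substituting one into the other gives q_V = 414/7 and q_T = 246/7.
Price P = 231 - (1/2)·(660/7) = 1287/7.
Talus's profit: (1287/7)·(246/7) - 96·(246/7) - (246/7)² = 1852.5306.

1852.53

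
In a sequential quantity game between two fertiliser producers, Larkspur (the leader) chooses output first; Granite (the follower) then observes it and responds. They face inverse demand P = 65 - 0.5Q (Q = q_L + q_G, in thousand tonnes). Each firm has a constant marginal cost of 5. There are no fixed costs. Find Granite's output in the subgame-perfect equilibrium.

The follower Granite best-responds to any q_L: π_G = (65 - 0.5Q)q_G - 5q_G.
Follower FOC: 60 - (1/2)q_L - q_G = 0, so q_G(q_L) = (60 - (1/2)q_L).
The leader anticipates this reaction. Substituting into P = 65 - 0.5Q gives P = 35 - (1/4)q_L, so π_L = (35 - (1/4)q_L)q_L - 5q_L.
The leader's first-order condition 30 - (1/2)q_L = 0 yields q_L = 60.
Then q_G = (60 - (1/2)·60) = 30.

30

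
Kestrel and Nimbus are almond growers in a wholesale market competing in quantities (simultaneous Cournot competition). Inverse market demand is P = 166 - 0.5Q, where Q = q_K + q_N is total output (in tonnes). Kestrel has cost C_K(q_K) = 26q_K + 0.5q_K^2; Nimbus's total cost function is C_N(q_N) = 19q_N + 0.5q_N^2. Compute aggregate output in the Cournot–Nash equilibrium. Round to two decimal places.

Kestrel's profit: π_K = (166 - 0.5Q)q_K - (26q_K + (1/2)q_K²). Setting ∂π_K/∂q_K = 0: 140 - 2q_K - (1/2)(q_N) = 0.
Nimbus's profit: π_N = (166 - 0.5Q)q_N - (19q_N + (1/2)q_N²). Setting ∂π_N/∂q_N = 0: 147 - 2q_N - (1/2)(q_K) = 0.
Rearranging gives the reaction functions q_K = (140 - (1/2)q_N)/2 and q_N = (147 - (1/2)q_K)/2.
Substituting one into the other gives q_K = 826/15 and q_N = 896/15.
Total output Q = 826/15 + 896/15 = 574/5.

114.80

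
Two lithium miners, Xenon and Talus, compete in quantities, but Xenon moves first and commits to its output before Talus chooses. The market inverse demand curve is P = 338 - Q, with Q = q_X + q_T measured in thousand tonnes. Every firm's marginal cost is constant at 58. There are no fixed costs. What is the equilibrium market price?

The follower Talus best-responds to any q_X: π_T = (338 - Q)q_T - 58q_T.
Setting the follower's marginal profit to zero, 280 - q_X - 2q_T = 0, i.e. q_T = (280 - q_X)/2.
The leader anticipates this reaction. Substituting into P = 338 - Q gives P = 198 - (1/2)q_X, so π_X = (198 - (1/2)q_X)q_X - 58q_X.
Leader FOC: 140 - q_X = 0, so q_X = 140.
Then q_T = (280 - 140)/2 = 70.
Total output Q = 210, so price P = 338 - 210 = 128.

128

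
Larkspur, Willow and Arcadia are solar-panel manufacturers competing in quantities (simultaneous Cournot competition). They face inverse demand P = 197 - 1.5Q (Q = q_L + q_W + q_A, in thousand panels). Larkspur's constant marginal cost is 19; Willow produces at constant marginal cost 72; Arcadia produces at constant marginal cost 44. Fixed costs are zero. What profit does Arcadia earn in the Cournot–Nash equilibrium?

Larkspur's profit: π_L = (197 - 1.5Q)q_L - (19q_L). Setting ∂π_L/∂q_L = 0: 178 - 3q_L - (3/2)(q_W + q_A) = 0.
Willow's profit: π_W = (197 - 1.5Q)q_W - (72q_W). Setting ∂π_W/∂q_W = 0: 125 - 3q_W - (3/2)(q_L + q_A) = 0.
Arcadia's profit: π_A = (197 - 1.5Q)q_A - (44q_A). Setting ∂π_A/∂q_A = 0: 153 - 3q_A - (3/2)(q_L + q_W) = 0.
Adding the 3 first-order conditions: 456 − 6Q = 0, so Q = 76.
Back-substituting: q_L = (178 − 114)/(3/2) = 128/3, q_W = (125 − 114)/(3/2) = 22/3, q_A = (153 − 114)/(3/2) = 26.
Price P = 197 - (3/2)·76 = 83.
Arcadia's profit: (83 - 44)·26 = 1014.

1014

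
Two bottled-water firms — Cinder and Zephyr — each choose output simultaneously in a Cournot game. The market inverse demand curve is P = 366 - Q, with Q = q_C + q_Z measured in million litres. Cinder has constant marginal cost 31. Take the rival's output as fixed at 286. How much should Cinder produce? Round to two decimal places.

24.50

With the rival's output fixed at 286, Cinder's profit is π_C = (366 - 286 - q_C)q_C - (31q_C) = (80 - q_C)q_C - (31q_C).
∂π_C/∂q_C = 49 - 2q_C = 0, so q_C = 49/2.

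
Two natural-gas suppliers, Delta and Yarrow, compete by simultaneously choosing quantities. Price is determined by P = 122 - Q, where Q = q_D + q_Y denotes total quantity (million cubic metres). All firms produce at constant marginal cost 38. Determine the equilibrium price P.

66

A representative firm's profit is π_i = q_i(122 - Q) - 38q_i.
First-order condition (treating rivals' output as given): 84 - 2q_i - q_j = 0.
With identical firms every q_j equals q_i, so q_j = q_i and 84 = 3q_i, giving q_i = 28.
Total output Q = 56, so price P = 122 - 56 = 66.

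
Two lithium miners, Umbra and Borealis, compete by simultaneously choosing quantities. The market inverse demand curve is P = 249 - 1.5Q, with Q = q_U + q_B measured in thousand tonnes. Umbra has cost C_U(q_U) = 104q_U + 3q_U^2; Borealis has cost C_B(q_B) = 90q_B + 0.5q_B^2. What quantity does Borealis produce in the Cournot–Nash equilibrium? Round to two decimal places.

35.96

Umbra's profit: π_U = (249 - 1.5Q)q_U - (104q_U + 3q_U²). Setting ∂π_U/∂q_U = 0: 145 - 9q_U - (3/2)(q_B) = 0.
Borealis's profit: π_B = (249 - 1.5Q)q_B - (90q_B + (1/2)q_B²). Setting ∂π_B/∂q_B = 0: 159 - 4q_B - (3/2)(q_U) = 0.
Rearranging gives the reaction functions q_U = (145 - (3/2)q_B)/9 and q_B = (159 - (3/2)q_U)/4.
Substituting one into the other gives q_U = 1366/135 and q_B = 1618/45.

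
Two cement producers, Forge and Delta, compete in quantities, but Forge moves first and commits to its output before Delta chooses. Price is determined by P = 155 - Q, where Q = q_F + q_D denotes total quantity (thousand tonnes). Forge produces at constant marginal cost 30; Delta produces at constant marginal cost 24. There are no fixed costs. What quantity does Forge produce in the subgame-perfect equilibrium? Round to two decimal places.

Solve by backward induction. Given q_F, the follower Delta maximises π_D = (155 - q_F - q_D)q_D - 24q_D.
∂π_D/∂q_D = 131 - q_F - 2q_D = 0 gives the reaction function q_D = (131 - q_F)/2.
The leader anticipates this reaction. Substituting into P = 155 - Q gives P = 179/2 - (1/2)q_F, so π_F = (179/2 - (1/2)q_F)q_F - 30q_F.
Maximising: ∂π_F/∂q_F = 119/2 - q_F = 0, giving q_F = 119/2.
Then q_D = (131 - 119/2)/2 = 143/4.

59.50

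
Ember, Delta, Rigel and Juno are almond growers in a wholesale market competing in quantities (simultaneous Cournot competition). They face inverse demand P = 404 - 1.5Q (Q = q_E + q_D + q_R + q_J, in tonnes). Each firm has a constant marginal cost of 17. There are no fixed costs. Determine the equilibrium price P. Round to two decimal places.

A representative firm's profit is π_i = q_i(404 - 1.5Q) - 17q_i.
Setting ∂π_i/∂q_i = 0 with rivals' quantities fixed: 387 - 3q_i - (3/2)·Σ_{j≠i} q_j = 0.
By symmetry each firm produces the same amount; substituting Σ_{j≠i} q_j = 3q_i yields q_i = 387/(15/2) = 258/5.
Total output Q = 1032/5, so price P = 404 - (3/2)·(1032/5) = 472/5.

94.40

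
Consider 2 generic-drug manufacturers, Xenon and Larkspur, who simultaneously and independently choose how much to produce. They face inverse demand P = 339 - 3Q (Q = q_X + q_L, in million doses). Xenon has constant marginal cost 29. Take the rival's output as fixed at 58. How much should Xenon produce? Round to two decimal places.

22.67

With the rival's output fixed at 58, Xenon's profit is π_X = (339 - 3·58 - 3q_X)q_X - (29q_X) = (165 - 3q_X)q_X - (29q_X).
∂π_X/∂q_X = 136 - 6q_X = 0, so q_X = 68/3.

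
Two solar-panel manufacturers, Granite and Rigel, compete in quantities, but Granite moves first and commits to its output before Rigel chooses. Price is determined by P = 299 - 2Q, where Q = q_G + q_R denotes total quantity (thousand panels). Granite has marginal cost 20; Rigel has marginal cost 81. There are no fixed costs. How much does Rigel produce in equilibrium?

Solve by backward induction. Given q_G, the follower Rigel maximises π_R = (299 - 2q_G - 2q_R)q_R - 81q_R.
Setting the follower's marginal profit to zero, 218 - 2q_G - 4q_R = 0, i.e. q_R = (218 - 2q_G)/4.
Granite substitutes q_R(q_G) into its own profit: π_G = q_G(299 - 2q_G - (218 - 2q_G)/2) - 20q_G = (190 - q_G)q_G - 20q_G.
The leader's first-order condition 170 - 2q_G = 0 yields q_G = 85.
Then q_R = (218 - 2·85)/4 = 12.

12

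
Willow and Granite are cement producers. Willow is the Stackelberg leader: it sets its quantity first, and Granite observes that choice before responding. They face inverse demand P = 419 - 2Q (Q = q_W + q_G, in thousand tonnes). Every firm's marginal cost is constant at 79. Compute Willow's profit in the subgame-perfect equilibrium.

7225

The follower Granite best-responds to any q_W: π_G = (419 - 2Q)q_G - 79q_G.
Setting the follower's marginal profit to zero, 340 - 2q_W - 4q_G = 0, i.e. q_G = (340 - 2q_W)/4.
The leader anticipates this reaction. Substituting into P = 419 - 2Q gives P = 249 - q_W, so π_W = (249 - q_W)q_W - 79q_W.
Leader FOC: 170 - 2q_W = 0, so q_W = 85.
Then q_G = (340 - 2·85)/4 = 85/2.
Price P = 419 - 2·(255/2) = 164.
Willow's profit: (164 - 79)·85 = 7225.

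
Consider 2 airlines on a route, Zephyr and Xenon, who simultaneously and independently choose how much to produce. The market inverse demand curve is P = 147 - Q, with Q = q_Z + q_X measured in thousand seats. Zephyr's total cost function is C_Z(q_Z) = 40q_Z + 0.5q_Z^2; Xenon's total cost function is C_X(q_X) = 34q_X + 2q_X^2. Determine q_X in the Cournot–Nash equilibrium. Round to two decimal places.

Zephyr's profit: π_Z = (147 - Q)q_Z - (40q_Z + (1/2)q_Z²). Setting ∂π_Z/∂q_Z = 0: 107 - 3q_Z - (q_X) = 0.
Xenon's first-order condition: 113 - 6q_X - (q_Z) = 0.
Best responses: q_Z = (107 - q_X)/3, q_X = (113 - q_Z)/6.
Solving the pair: q_Z = 529/17, q_X = 232/17.

13.65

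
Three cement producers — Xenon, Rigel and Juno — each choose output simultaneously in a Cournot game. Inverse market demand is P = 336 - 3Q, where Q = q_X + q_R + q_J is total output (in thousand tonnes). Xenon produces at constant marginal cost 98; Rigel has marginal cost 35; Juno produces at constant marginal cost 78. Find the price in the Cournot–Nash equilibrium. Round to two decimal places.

136.75

Xenon's profit: π_X = (336 - 3Q)q_X - (98q_X). Setting ∂π_X/∂q_X = 0: 238 - 6q_X - 3(q_R + q_J) = 0.
Rigel's profit: π_R = (336 - 3Q)q_R - (35q_R). Setting ∂π_R/∂q_R = 0: 301 - 6q_R - 3(q_X + q_J) = 0.
Juno's first-order condition: 258 - 6q_J - 3(q_X + q_R) = 0.
Adding the 3 conditions: 797 − 6Q − 6Q = 0, i.e. Q = 797/12.
Back-substituting: q_X = (238 − 797/4)/3 = 155/12, q_R = (301 − 797/4)/3 = 407/12, q_J = (258 − 797/4)/3 = 235/12.
Total output Q = 797/12, so price P = 336 - 3·(797/12) = 547/4.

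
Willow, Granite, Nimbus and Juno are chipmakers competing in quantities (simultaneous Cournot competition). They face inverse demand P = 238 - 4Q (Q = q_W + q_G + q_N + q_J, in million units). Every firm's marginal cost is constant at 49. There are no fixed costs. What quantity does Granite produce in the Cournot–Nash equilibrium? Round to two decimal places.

Each firm earns π_i = (238 - 4Q)q_i - 49q_i.
First-order condition (treating rivals' output as given): 189 - 8q_i - 4·Σ_{j≠i} q_j = 0.
By symmetry each firm produces the same amount; substituting Σ_{j≠i} q_j = 3q_i yields q_i = 189/20.

9.45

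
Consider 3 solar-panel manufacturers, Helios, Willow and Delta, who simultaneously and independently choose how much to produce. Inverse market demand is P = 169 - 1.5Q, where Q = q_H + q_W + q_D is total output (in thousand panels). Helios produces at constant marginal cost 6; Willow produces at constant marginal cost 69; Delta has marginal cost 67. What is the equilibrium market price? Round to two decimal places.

Helios's profit: π_H = (169 - 1.5Q)q_H - (6q_H). Setting ∂π_H/∂q_H = 0: 163 - 3q_H - (3/2)(q_W + q_D) = 0.
Willow's profit: π_W = (169 - 1.5Q)q_W - (69q_W). Setting ∂π_W/∂q_W = 0: 100 - 3q_W - (3/2)(q_H + q_D) = 0.
Delta's first-order condition: 102 - 3q_D - (3/2)(q_H + q_W) = 0.
Summing all 3 equations gives 365 − 6Q = 0, hence Q = 365/6.
Back-substituting: q_H = (163 − 365/4)/(3/2) = 287/6, q_W = (100 − 365/4)/(3/2) = 35/6, q_D = (102 − 365/4)/(3/2) = 43/6.
Total output Q = 365/6, so price P = 169 - (3/2)·(365/6) = 311/4.

77.75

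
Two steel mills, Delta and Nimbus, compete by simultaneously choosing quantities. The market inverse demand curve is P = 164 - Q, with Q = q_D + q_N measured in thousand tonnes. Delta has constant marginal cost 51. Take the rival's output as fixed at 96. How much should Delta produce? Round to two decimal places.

With the rival's output fixed at 96, Delta's profit is π_D = (164 - 96 - q_D)q_D - (51q_D) = (68 - q_D)q_D - (51q_D).
∂π_D/∂q_D = 17 - 2q_D = 0, so q_D = 17/2.

8.50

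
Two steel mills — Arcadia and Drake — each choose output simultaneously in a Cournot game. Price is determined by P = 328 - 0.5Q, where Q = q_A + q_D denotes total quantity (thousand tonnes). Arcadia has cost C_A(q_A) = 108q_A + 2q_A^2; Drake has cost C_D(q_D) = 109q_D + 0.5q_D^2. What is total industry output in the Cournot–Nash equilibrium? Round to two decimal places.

Arcadia's profit: π_A = (328 - 0.5Q)q_A - (108q_A + 2q_A²). Setting ∂π_A/∂q_A = 0: 220 - 5q_A - (1/2)(q_D) = 0.
Drake's profit: π_D = (328 - 0.5Q)q_D - (109q_D + (1/2)q_D²). Setting ∂π_D/∂q_D = 0: 219 - 2q_D - (1/2)(q_A) = 0.
Rearranging gives the reaction functions q_A = (220 - (1/2)q_D)/5 and q_D = (219 - (1/2)q_A)/2.
Solving the pair: q_A = 1322/39, q_D = 101.0256.
Total output Q = 1322/39 + 101.0256 = 1754/13.

134.92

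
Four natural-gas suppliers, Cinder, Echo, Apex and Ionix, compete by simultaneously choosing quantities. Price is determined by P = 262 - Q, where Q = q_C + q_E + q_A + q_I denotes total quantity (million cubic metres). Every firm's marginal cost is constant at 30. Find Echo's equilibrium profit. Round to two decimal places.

Each firm earns π_i = (262 - Q)q_i - 30q_i.
First-order condition (treating rivals' output as given): 232 - 2q_i - Σ_{j≠i} q_j = 0.
By symmetry each firm produces the same amount; substituting Σ_{j≠i} q_j = 3q_i yields q_i = 232/5.
Price P = 262 - 928/5 = 382/5.
Echo's profit: (382/5 - 30)·(232/5) = 2152.9600.

2152.96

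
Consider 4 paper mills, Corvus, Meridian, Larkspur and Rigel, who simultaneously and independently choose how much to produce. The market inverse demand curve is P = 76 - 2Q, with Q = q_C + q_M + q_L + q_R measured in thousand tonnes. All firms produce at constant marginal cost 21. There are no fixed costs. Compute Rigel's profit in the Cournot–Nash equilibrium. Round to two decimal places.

Each firm earns π_i = (76 - 2Q)q_i - 21q_i.
First-order condition (treating rivals' output as given): 55 - 4q_i - 2·Σ_{j≠i} q_j = 0.
By symmetry each firm produces the same amount; substituting Σ_{j≠i} q_j = 3q_i yields q_i = 55/10 = 11/2.
Price P = 76 - 2·22 = 32.
Rigel's profit: (32 - 21)·(11/2) = 121/2.

60.50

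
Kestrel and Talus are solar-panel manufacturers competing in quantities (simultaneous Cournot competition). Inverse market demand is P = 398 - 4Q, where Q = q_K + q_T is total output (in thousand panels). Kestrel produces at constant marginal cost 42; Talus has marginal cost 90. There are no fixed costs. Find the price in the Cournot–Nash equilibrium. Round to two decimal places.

176.67

Kestrel's profit: π_K = (398 - 4Q)q_K - (42q_K). Setting ∂π_K/∂q_K = 0: 356 - 8q_K - 4(q_T) = 0.
Talus's first-order condition: 308 - 8q_T - 4(q_K) = 0.
Rearranging gives the reaction functions q_K = (356 - 4q_T)/8 and q_T = (308 - 4q_K)/8.
Solving the pair: q_K = 101/3, q_T = 65/3.
Total output Q = 166/3, so price P = 398 - 4·(166/3) = 530/3.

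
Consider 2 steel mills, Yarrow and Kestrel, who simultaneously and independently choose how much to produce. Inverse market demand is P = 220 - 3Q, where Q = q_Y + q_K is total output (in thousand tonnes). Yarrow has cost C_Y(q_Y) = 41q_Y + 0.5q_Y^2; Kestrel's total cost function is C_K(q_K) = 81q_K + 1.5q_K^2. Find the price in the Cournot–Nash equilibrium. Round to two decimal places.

129.44

Yarrow's profit: π_Y = (220 - 3Q)q_Y - (41q_Y + (1/2)q_Y²). Setting ∂π_Y/∂q_Y = 0: 179 - 7q_Y - 3(q_K) = 0.
Kestrel's first-order condition: 139 - 9q_K - 3(q_Y) = 0.
Best responses: q_Y = (179 - 3q_K)/7, q_K = (139 - 3q_Y)/9.
Solving the pair: q_Y = 199/9, q_K = 218/27.
Total output Q = 815/27, so price P = 220 - 3·(815/27) = 1165/9.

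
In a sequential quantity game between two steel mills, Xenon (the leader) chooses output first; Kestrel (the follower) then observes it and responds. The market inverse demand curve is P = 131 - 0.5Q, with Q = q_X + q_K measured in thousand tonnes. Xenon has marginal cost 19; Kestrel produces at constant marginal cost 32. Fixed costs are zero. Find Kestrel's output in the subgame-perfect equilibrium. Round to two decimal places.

The follower Kestrel best-responds to any q_X: π_K = (131 - 0.5Q)q_K - 32q_K.
Setting the follower's marginal profit to zero, 99 - (1/2)q_X - q_K = 0, i.e. q_K = (99 - (1/2)q_X).
The leader anticipates this reaction. Substituting into P = 131 - 0.5Q gives P = 163/2 - (1/4)q_X, so π_X = (163/2 - (1/4)q_X)q_X - 19q_X.
Maximising: ∂π_X/∂q_X = 125/2 - (1/2)q_X = 0, giving q_X = 125.
Then q_K = (99 - (1/2)·125) = 73/2.

36.50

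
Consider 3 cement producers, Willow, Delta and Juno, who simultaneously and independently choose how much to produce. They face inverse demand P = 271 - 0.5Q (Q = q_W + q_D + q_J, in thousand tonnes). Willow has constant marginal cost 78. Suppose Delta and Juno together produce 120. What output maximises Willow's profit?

133

With rivals' combined output fixed at 120, Willow's profit is π_W = (271 - (1/2)·120 - (1/2)q_W)q_W - (78q_W) = (211 - (1/2)q_W)q_W - (78q_W).
∂π_W/∂q_W = 133 - q_W = 0, so q_W = 133.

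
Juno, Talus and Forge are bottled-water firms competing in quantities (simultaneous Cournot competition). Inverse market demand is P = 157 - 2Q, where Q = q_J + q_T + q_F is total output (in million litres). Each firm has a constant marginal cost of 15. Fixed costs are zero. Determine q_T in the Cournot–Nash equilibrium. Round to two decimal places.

17.75

Each firm earns π_i = (157 - 2Q)q_i - 15q_i.
Setting ∂π_i/∂q_i = 0 with rivals' quantities fixed: 142 - 4q_i - 2·Σ_{j≠i} q_j = 0.
By symmetry each firm produces the same amount; substituting Σ_{j≠i} q_j = 2q_i yields q_i = 142/8 = 71/4.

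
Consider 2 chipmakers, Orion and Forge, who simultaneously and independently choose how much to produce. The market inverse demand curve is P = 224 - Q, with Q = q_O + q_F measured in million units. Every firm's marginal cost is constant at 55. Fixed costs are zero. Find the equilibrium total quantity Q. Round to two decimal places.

A representative firm's profit is π_i = q_i(224 - Q) - 55q_i.
Setting ∂π_i/∂q_i = 0 with rivals' quantities fixed: 169 - 2q_i - q_j = 0.
By symmetry each firm produces the same amount; substituting q_j = q_i yields q_i = 169/3.
Total output Q = 169/3 + 169/3 = 338/3.

112.67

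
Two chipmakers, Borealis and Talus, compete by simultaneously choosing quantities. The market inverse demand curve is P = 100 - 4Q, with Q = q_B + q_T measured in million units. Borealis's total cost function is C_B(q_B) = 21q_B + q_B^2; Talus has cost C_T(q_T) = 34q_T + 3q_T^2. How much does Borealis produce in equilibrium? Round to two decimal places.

Borealis's profit: π_B = (100 - 4Q)q_B - (21q_B + q_B²). Setting ∂π_B/∂q_B = 0: 79 - 10q_B - 4(q_T) = 0.
Talus's first-order condition: 66 - 14q_T - 4(q_B) = 0.
So q_B = (79 - 4q_T)/10 and q_T = (66 - 4q_B)/14.
Substituting one into the other gives q_B = 421/62 and q_T = 86/31.

6.79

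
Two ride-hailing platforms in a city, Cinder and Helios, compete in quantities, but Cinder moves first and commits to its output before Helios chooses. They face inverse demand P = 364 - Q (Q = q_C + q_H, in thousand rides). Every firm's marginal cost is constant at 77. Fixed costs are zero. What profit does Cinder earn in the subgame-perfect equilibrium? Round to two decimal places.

10296.13

The follower Helios best-responds to any q_C: π_H = (364 - Q)q_H - 77q_H.
∂π_H/∂q_H = 287 - q_C - 2q_H = 0 gives the reaction function q_H = (287 - q_C)/2.
The leader anticipates this reaction. Substituting into P = 364 - Q gives P = 441/2 - (1/2)q_C, so π_C = (441/2 - (1/2)q_C)q_C - 77q_C.
Leader FOC: 287/2 - q_C = 0, so q_C = 287/2.
Then q_H = (287 - 287/2)/2 = 287/4.
Price P = 364 - 861/4 = 595/4.
Cinder's profit: (595/4 - 77)·(287/2) = 10296.1250.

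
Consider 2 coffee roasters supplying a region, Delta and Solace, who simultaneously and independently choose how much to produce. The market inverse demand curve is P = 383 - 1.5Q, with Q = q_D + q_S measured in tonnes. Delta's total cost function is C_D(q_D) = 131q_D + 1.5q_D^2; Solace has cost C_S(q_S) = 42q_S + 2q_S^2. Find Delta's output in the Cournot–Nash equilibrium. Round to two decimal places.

Delta's profit: π_D = (383 - 1.5Q)q_D - (131q_D + (3/2)q_D²). Setting ∂π_D/∂q_D = 0: 252 - 6q_D - (3/2)(q_S) = 0.
Solace's first-order condition: 341 - 7q_S - (3/2)(q_D) = 0.
Rearranging gives the reaction functions q_D = (252 - (3/2)q_S)/6 and q_S = (341 - (3/2)q_D)/7.
Substituting one into the other gives q_D = 1670/53 and q_S = 41.9623.

31.51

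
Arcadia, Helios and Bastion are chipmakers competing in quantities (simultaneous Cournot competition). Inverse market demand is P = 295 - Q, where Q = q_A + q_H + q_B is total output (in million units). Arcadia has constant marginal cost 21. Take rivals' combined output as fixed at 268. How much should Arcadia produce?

With rivals' combined output fixed at 268, Arcadia's profit is π_A = (295 - 268 - q_A)q_A - (21q_A) = (27 - q_A)q_A - (21q_A).
∂π_A/∂q_A = 6 - 2q_A = 0, so q_A = 3.

3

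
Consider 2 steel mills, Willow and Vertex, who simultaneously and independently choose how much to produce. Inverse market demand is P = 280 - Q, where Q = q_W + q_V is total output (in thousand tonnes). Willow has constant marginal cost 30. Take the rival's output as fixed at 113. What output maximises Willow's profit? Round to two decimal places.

With the rival's output fixed at 113, Willow's profit is π_W = (280 - 113 - q_W)q_W - (30q_W) = (167 - q_W)q_W - (30q_W).
∂π_W/∂q_W = 137 - 2q_W = 0, so q_W = 137/2.

68.50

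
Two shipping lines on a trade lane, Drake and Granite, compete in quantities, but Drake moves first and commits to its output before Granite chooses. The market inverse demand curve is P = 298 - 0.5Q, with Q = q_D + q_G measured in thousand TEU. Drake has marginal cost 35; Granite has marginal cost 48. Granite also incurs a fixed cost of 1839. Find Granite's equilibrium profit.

The follower Granite best-responds to any q_D: π_G = (298 - 0.5Q)q_G - 48q_G.
Follower FOC: 250 - (1/2)q_D - q_G = 0, so q_G(q_D) = (250 - (1/2)q_D).
The leader anticipates this reaction. Substituting into P = 298 - 0.5Q gives P = 173 - (1/4)q_D, so π_D = (173 - (1/4)q_D)q_D - 35q_D.
Maximising: ∂π_D/∂q_D = 138 - (1/2)q_D = 0, giving q_D = 276.
Then q_G = (250 - (1/2)·276) = 112.
Price P = 298 - (1/2)·388 = 104.
Granite's profit: (104 - 48)·112 - 1839 = 4433.

4433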